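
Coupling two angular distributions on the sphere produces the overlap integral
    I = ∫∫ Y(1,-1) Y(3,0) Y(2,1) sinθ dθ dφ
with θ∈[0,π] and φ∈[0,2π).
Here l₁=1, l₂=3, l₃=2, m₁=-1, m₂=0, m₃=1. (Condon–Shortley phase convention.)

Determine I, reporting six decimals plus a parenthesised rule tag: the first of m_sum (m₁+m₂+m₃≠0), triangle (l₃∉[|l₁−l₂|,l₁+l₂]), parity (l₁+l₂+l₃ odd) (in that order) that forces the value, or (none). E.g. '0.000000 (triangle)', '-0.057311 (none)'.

Checks pass: Σm=0; 6 even; l₃=2∈[2,4].
(2·1+1)(2·3+1)(2·2+1) = 105
Δ: 2! 0! 4! / 7! → 1/105
sum: t=1:−1/4 = -1/4
3j²(1 3 2; 0 0 0) = Δ·Π!·Σ² = 3/35  (sign -1)
sum: t=2:+1/12 = 1/12
3j²(1 3 2; -1 0 1) = Δ·Π!·Σ² = 1/35  (sign -1)
combine: 4πI² = 105·3/35·1/35 = 9/35
take √, sign +1: I = 0.14304817
No selection rule forces the value: the integral is nonzero (none).

0.143048 (none)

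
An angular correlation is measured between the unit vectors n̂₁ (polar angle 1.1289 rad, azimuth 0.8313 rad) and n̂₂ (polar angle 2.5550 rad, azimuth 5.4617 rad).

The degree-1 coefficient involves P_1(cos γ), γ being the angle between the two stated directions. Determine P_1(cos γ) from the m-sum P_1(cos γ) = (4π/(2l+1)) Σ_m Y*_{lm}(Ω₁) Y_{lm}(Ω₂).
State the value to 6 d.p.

Addition theorem: P_1(cos γ) = (4π/3) Σ_m Y*_{lm}(Ω₁) Y_{lm}(Ω₂), m = −1…1:
  term(m=-1) = -0.004891+0.059525i   from Y*(Ω₁)=+0.210468+0.230735i, Y(Ω₂)=+0.130260+0.140018i
  term(m=+0) = -0.085028+0.000000i   from Y*(Ω₁)=+0.208953-0.000000i, Y(Ω₂)=-0.406924+0.000000i
  term(m=+1) = -0.004891-0.059525i   from Y*(Ω₁)=-0.210468+0.230735i, Y(Ω₂)=-0.130260+0.140018i
Accumulated sum -0.094811+0.000000i; after 4π/(2l+1) scaling, -0.397142+0.000000i ⇒ P_1 = -0.397142

-0.397142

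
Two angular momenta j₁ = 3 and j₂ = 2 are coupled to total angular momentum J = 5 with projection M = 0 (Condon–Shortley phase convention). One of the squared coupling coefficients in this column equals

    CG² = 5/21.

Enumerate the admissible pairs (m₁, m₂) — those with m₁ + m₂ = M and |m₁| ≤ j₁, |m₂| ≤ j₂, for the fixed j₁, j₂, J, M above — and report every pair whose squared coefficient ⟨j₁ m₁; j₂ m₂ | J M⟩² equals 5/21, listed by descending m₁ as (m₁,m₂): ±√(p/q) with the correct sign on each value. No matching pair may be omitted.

(1,-1): +√(5/21); (-1,1): +√(5/21)

Admissible pairs with m₁+m₂ = M = 0: (-2,2), (-1,1), (0,0), (1,-1), (2,-2)
  (m₁,m₂)=(2,-2): CG² = 1/42, CG = +√(1/42)
  (m₁,m₂)=(1,-1): CG² = 5/21, CG = +√(5/21)   ← matches the target
  (m₁,m₂)=(0,0): CG² = 10/21, CG = +√(10/21)
  (m₁,m₂)=(-1,1): CG² = 5/21, CG = +√(5/21)   ← matches the target
  (m₁,m₂)=(-2,2): CG² = 1/42, CG = +√(1/42)
Pairs with CG² = 5/21: (1,-1): +√(5/21); (-1,1): +√(5/21)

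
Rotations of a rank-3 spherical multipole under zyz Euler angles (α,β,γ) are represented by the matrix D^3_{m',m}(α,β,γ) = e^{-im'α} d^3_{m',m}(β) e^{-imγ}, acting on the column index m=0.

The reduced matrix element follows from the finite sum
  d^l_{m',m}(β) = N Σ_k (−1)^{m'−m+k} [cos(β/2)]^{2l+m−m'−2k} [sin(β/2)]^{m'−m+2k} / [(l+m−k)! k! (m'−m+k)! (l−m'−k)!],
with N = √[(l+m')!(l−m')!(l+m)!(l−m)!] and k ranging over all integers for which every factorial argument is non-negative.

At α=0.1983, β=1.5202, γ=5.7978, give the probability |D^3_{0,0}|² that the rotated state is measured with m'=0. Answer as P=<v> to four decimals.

P=0.0057

First d^3_{0,0}(β=1.5202), then the phase factors e^{-i(0)α} and e^{-i(0)γ}:
c=cos(1.520200/2)=0.724767, s=sin(1.520200/2)=0.688994; N=√[6·6·6·6]=36.000000
The bounds max(0,m−m')=0 and min(l+m,l−m')=3 give 4 terms
  k=0: (−1)^0·36.0000/(36)·0.7248^6·0.6890^0 = +0.144941
  k=1: (−1)^1·36.0000/(4)·0.7248^4·0.6890^2 = -1.178874
  k=2: (−1)^2·36.0000/(4)·0.7248^2·0.6890^4 = +1.065371
  k=3: (−1)^3·36.0000/(36)·0.7248^0·0.6890^6 = -0.106977
d^3_{0,0}(1.5202) = +0.144941 -1.178874 +1.065371 -0.106977 = -0.075539
|D^3_{0,0}|² = |d^3_{0,0}(β)|² = (-0.075539)² = 0.005706 (the z-rotation phases have unit modulus)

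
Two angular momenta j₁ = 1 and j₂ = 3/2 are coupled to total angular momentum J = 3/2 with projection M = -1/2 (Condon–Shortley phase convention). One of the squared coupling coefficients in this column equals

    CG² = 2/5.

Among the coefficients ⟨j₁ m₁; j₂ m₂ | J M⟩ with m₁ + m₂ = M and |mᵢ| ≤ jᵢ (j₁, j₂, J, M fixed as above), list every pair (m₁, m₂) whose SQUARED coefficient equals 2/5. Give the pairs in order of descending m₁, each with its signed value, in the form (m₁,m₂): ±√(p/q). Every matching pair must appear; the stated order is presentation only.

Admissible pairs with m₁+m₂ = M = -1/2: (-1,1/2), (0,-1/2), (1,-3/2)
  (m₁,m₂)=(1,-3/2): CG² = 2/5, CG = +√(2/5)   ← matches the target
  (m₁,m₂)=(0,-1/2): CG² = 1/15, CG = +√(1/15)
  (m₁,m₂)=(-1,1/2): CG² = 8/15, CG = −√(8/15)
Pairs with CG² = 2/5: (1,-3/2): +√(2/5)

(1,-3/2): +√(2/5)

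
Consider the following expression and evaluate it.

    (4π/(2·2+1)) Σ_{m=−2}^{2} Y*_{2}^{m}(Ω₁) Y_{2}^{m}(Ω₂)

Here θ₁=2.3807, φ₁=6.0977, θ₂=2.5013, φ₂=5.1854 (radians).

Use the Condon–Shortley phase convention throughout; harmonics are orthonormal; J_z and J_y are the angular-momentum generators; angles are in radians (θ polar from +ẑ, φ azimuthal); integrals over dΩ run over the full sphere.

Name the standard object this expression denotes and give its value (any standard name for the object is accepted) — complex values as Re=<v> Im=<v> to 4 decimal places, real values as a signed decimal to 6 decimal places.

Legendre polynomial (addition theorem), +0.540492

This sum is the spherical-harmonic addition theorem: it equals the Legendre polynomial P_l(cos γ) of the angle γ between the two directions.
Term-by-term m-sum for l=2 (normalisation 4π/5 = 2.513274):
  m=-2: Y*=+0.171181-0.066586i  Y=-0.080642+0.111826i  product -0.006358+0.024512i
  m=-1: Y*=-0.379193+0.071153i  Y=-0.168616-0.329482i  product +0.087381+0.112940i
  m=+0: Y*=+0.180873-0.000000i  Y=+0.293072+0.000000i  product +0.053009+0.000000i
  m=+1: Y*=+0.379193+0.071153i  Y=+0.168616-0.329482i  product +0.087381-0.112940i
  m=+2: Y*=+0.171181+0.066586i  Y=-0.080642-0.111826i  product -0.006358-0.024512i
Accumulated sum +0.215055+0.000000i; after 4π/(2l+1) scaling, +0.540492+0.000000i ⇒ P_2 = 0.540492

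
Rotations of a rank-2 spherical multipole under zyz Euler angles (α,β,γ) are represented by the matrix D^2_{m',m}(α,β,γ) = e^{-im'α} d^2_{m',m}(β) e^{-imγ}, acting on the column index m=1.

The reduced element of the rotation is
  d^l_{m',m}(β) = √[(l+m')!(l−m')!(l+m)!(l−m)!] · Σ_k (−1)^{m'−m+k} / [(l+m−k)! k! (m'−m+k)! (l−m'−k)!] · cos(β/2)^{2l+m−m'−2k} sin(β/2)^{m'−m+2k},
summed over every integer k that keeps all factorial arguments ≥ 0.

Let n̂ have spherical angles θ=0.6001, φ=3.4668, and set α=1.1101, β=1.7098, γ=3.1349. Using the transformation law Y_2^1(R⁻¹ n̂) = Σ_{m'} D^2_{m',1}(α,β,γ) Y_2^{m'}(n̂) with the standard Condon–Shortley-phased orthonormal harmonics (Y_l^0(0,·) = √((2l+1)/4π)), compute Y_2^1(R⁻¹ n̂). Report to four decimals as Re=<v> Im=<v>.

Re=0.3013 Im=-0.1552

Need the full column D^2_{m',1} for m'=−2..2 at α=1.1101, β=1.7098, γ=3.1349.
cos(β/2)=0.656294, sin(β/2)=0.754505
d^2_{-2,1}: single k=3 term ⇒ +0.563787;  D = +0.343926-0.446734i
d^2_{-1,1}: k∈[2..3] ⇒ +0.735602 -0.324078 = +0.411524;  D = -0.180481-0.369836i
d^2_{0,1}: k∈[1..2] ⇒ +0.522436 -0.690496 = -0.168060;  D = +0.168056+0.001125i
d^2_{1,1}: k∈[0..1] ⇒ +0.185521 -0.735602 = -0.550080;  D = +0.247842-0.491083i
d^2_{2,1}: single k=0 term ⇒ -0.426567;  D = -0.255671-0.341456i
Y_2^{m'}(θ=0.6001,φ=3.4668) and Σ D·Y over m':
  (+0.3439-0.4467i)·(+0.0980-0.0746i)  (-0.1805-0.3698i)·(-0.3412+0.1150i)  (+0.1681+0.0011i)·(+0.3290+0.0000i)  (+0.2478-0.4911i)·(+0.3412+0.1150i)  (-0.2557-0.3415i)·(+0.0980+0.0746i)
Y_2^1(R⁻¹ n̂) = +0.301269-0.155245i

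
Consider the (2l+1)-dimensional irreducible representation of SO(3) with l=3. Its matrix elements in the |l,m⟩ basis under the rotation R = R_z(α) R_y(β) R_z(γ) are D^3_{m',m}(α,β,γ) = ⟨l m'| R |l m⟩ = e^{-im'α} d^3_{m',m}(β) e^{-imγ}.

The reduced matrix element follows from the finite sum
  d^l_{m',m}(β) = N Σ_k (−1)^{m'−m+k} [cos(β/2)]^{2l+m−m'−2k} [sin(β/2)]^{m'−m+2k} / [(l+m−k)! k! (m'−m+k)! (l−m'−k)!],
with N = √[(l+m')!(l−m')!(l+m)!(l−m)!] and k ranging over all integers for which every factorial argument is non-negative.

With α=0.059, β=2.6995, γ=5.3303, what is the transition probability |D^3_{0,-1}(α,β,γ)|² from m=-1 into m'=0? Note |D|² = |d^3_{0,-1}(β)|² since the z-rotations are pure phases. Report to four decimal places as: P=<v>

Split into d^3_{0,-1}(β=2.6995) × two z-phases.
Half-angle: c=0.219251, s=0.975669. N=√(6·6·2·24)=41.569219
The bounds max(0,m−m')=0 and min(l+m,l−m')=2 give 3 terms
  k=0: (−1)^1·41.5692/(12)·0.2193^5·0.9757^1 = -0.001712
  k=1: (−1)^2·41.5692/(4)·0.2193^3·0.9757^3 = +0.101728
  k=2: (−1)^3·41.5692/(12)·0.2193^1·0.9757^5 = -0.671495
d^3_{0,-1}(2.6995) = -0.001712 +0.101728 -0.671495 = -0.571480
|D^3_{0,-1}|² = |d^3_{0,-1}(β)|² = (-0.571480)² = 0.326589 (the z-rotation phases have unit modulus)

P=0.3266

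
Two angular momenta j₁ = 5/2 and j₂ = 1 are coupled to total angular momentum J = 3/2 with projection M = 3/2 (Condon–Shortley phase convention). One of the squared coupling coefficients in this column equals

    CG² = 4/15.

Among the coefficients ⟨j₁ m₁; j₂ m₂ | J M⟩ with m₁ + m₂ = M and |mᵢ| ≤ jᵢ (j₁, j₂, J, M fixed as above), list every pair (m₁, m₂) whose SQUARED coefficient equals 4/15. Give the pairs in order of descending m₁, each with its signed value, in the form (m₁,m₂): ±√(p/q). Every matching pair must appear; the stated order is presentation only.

Admissible pairs with m₁+m₂ = M = 3/2: (1/2,1), (3/2,0), (5/2,-1)
  (m₁,m₂)=(5/2,-1): CG² = 2/3, CG = +√(2/3)
  (m₁,m₂)=(3/2,0): CG² = 4/15, CG = −√(4/15)   ← matches the target
  (m₁,m₂)=(1/2,1): CG² = 1/15, CG = +√(1/15)
Pairs with CG² = 4/15: (3/2,0): −√(4/15)

(3/2,0): −√(4/15)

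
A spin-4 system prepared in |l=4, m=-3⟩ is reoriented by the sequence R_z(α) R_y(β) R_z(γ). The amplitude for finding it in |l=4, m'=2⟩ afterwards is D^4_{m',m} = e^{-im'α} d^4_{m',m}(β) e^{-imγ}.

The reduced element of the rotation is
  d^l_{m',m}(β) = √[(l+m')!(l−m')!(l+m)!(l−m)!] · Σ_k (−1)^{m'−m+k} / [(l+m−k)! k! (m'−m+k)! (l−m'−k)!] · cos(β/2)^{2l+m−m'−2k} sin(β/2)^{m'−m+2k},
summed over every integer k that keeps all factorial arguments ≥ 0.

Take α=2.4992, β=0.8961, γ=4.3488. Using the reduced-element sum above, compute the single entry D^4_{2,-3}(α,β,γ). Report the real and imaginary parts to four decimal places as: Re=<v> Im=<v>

D^4_{2,-3}(2.4992,0.8961,4.3488) = e^{-i·2·2.4992}·d^4_{2,-3}(0.8961)·e^{-i·-3·4.3488}. Compute d first:
Half-angle: c=0.901294, s=0.433209. N=√(720·2·1·5040)=2693.993318
k∈{0,1} keeps every argument non-negative
  k=0: (−1)^5·2693.9933/(240)·0.9013^3·0.4332^5 = -0.125392
  k=1: (−1)^6·2693.9933/(720)·0.9013^1·0.4332^7 = +0.009656
d^4_{2,-3}(0.8961) = -0.125392 +0.009656 = -0.115736
Attach z-rotation phases: D = e^{-i(2)(2.4992)}·(-0.115736)·e^{-i(-3)(4.3488)} = +0.022314-0.113564i

Re=0.0223 Im=-0.1136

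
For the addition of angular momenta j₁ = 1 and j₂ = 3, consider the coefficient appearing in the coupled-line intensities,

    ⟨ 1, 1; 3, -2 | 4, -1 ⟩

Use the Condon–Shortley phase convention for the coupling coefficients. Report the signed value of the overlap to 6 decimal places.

+0.327327

√[9·0!2!6!/9! · 2!0!1!5!3!5!] = √(43200/7)
  +(−1)^0/∏(0,0,0,1,2,5)! = 1/240  (running 1/240)
⟨..|..⟩ = √(43200/7)·(1/240) = +0.327327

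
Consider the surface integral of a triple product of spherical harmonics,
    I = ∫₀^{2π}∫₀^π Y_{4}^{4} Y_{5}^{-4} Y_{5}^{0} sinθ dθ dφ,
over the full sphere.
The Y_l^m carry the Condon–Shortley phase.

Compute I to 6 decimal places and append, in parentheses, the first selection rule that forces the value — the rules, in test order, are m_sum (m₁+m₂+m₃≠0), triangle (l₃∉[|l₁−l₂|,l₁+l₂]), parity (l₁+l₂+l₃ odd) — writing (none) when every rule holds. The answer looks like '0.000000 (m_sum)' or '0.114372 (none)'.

0.130198 (none)

Checks pass: Σm=0; 14 even; l₃=5∈[1,9].
(2·4+1)(2·5+1)(2·5+1) = 1089
Δ: 4! 4! 6! / 15! → 1/3153150
sum: t=0:+1/69120 t=1:−1/1728 t=2:+1/576 t=3:−1/1728 t=4:+1/69120 = 7/11520
3j²(4 5 5; 0 0 0) = Δ·Π!·Σ² = 2/143  (sign -1)
sum: t=0:+1/69120 = 1/69120
3j²(4 5 5; 4 -4 0) = Δ·Π!·Σ² = 2/143  (sign -1)
combine: 4πI² = 1089·2/143·2/143 = 36/169
take √, sign +1: I = 0.13019760
No selection rule forces the value: the integral is nonzero (none).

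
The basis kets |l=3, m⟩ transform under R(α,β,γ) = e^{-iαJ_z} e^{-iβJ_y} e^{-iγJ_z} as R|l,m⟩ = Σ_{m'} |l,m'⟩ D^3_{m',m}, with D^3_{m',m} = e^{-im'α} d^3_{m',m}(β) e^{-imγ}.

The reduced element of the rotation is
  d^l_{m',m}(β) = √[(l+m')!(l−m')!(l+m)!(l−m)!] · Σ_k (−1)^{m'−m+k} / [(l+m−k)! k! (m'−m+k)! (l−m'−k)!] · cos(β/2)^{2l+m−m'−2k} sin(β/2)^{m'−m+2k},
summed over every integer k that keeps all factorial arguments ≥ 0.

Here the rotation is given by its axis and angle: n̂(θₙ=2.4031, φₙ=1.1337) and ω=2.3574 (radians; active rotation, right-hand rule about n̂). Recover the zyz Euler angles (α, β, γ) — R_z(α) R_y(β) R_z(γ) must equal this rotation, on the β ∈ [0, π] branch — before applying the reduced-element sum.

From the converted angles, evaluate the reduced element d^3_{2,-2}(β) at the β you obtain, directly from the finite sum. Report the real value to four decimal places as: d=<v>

d=0.4011

Axis–angle → zyz. n̂ = (sinθₙcosφₙ, sinθₙsinφₙ, cosθₙ) = (+0.284962, +0.609885, -0.739484), ω = 2.3574.
R = I cosω + sinω [n̂]ₓ + (1−cosω) n̂n̂ᵀ gives
  R = [-0.569267, +0.819096, +0.070825; -0.225431, -0.072666, -0.971546; -0.790643, -0.569035, +0.226016]
β = atan2(√(R₁₃²+R₂₃²), R₃₃) = 1.342811; α = atan2(R₂₃, R₁₃) mod 2π = 4.785159; γ = atan2(R₃₂, −R₃₁) mod 2π = 5.659352
d^3_{2,-2}(β=1.3428) via the finite sum:
Half-angle: c=0.782948, s=0.622087. N=√(120·1·1·120)=120.000000
The bounds max(0,m−m')=0 and min(l+m,l−m')=1 give 2 terms
  k=0: (−1)^4·120.0000/(24)·0.7829^2·0.6221^4 = +0.459029
  k=1: (−1)^5·120.0000/(120)·0.7829^0·0.6221^6 = -0.057957
d^3_{2,-2}(1.3428) = +0.459029 -0.057957 = +0.401072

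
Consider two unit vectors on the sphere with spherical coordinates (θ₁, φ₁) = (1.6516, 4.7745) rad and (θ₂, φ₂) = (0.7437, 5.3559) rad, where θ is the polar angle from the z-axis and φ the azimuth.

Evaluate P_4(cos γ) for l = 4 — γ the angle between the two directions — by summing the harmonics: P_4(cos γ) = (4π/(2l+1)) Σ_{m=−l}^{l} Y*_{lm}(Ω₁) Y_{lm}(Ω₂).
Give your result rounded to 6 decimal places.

-0.296079

Expand P_4 via completeness: Σ_{m} conj(Y_{4,m}) at Ω₁ times Y_{4,m} at Ω₂ —
  [-4]  conj(Y_{4,-4})(Ω₁) = 0.42337 + 0.10740j ; Y_{4,-4}(Ω₂) = -0.07839 - 0.04998j ; Δ = -0.02782 - 0.02958j
  [-3]  conj(Y_{4,-3})(Ω₁) = 0.01853 - 0.09831j ; Y_{4,-3}(Ω₂) = -0.26756 + 0.10063j ; Δ = 0.00493 + 0.02817j
  [-2]  conj(Y_{4,-2})(Ω₁) = 0.31474 + 0.03930j ; Y_{4,-2}(Ω₂) = -0.11984 + 0.41091j ; Δ = -0.05387 + 0.12462j
  [-1]  conj(Y_{4,-1})(Ω₁) = 0.00698 - 0.11223j ; Y_{4,-1}(Ω₂) = 0.11195 + 0.14927j ; Δ = 0.01753 - 0.01152j
  [+0]  conj(Y_{4,0})(Ω₁) = 0.29684 + 0.00000j ; Y_{4,0}(Ω₂) = -0.31535 + 0.00000j ; Δ = -0.09361 + 0.00000j
  [+1]  conj(Y_{4,1})(Ω₁) = -0.00698 - 0.11223j ; Y_{4,1}(Ω₂) = -0.11195 + 0.14927j ; Δ = 0.01753 + 0.01152j
  [+2]  conj(Y_{4,2})(Ω₁) = 0.31474 - 0.03930j ; Y_{4,2}(Ω₂) = -0.11984 - 0.41091j ; Δ = -0.05387 - 0.12462j
  [+3]  conj(Y_{4,3})(Ω₁) = -0.01853 - 0.09831j ; Y_{4,3}(Ω₂) = 0.26756 + 0.10063j ; Δ = 0.00493 - 0.02817j
  [+4]  conj(Y_{4,4})(Ω₁) = 0.42337 - 0.10740j ; Y_{4,4}(Ω₂) = -0.07839 + 0.04998j ; Δ = -0.02782 + 0.02958j
Accumulated sum -0.21205 + 0.00000j; after 4π/(2l+1) scaling, -0.29608 + 0.00000j ⇒ P_4 = -0.296079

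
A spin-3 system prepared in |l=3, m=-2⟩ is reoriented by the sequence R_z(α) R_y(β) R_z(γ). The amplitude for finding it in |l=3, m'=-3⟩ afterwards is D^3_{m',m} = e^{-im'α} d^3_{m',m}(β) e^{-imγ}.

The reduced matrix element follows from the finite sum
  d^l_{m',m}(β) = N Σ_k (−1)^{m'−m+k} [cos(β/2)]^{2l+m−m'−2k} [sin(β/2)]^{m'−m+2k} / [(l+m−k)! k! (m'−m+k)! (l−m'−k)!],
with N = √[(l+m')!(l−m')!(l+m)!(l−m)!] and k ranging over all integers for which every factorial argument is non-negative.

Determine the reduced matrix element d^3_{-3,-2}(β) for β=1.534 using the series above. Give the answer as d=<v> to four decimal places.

d^3_{-3,-2}(β=1.5340) via the finite sum:
c=cos(1.534000/2)=0.719996, s=sin(1.534000/2)=0.693978; N=√[1·720·1·120]=293.938769
The bounds max(0,m−m')=1 and min(l+m,l−m')=1 give 1 term
  k=1: (−1)^0·293.9388/(120)·0.7200^5·0.6940^1 = +0.328906
d^3_{-3,-2}(1.5340) = +0.328906

d=0.3289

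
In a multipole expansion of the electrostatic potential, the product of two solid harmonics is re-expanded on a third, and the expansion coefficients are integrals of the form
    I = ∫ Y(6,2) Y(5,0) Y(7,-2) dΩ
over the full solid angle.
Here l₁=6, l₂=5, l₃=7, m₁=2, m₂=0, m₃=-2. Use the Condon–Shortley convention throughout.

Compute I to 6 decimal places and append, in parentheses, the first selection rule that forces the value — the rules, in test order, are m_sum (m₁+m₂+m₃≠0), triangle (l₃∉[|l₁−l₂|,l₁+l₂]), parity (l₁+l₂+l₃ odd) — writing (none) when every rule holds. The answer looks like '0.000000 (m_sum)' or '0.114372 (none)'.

-0.005692 (none)

Checks pass: Σm=0; 18 even; l₃=7∈[1,11].
(2·6+1)(2·5+1)(2·7+1) = 2145
Δ: 4! 8! 6! / 19! → 1/174594420
sum: t=0:+1/4147200 t=1:−1/207360 t=2:+1/82944 t=3:−1/207360 t=4:+1/4147200 = 1/345600
3j²(6 5 7; 0 0 0) = Δ·Π!·Σ² = 420/46189  (sign -1)
sum: t=0:+1/1658880 t=1:−1/207360 t=2:+1/207360 t=3:−1/1451520 t=4:+1/116121600 = -1/12902400
3j²(6 5 7; 2 0 -2) = Δ·Π!·Σ² = 27/1293292  (sign +1)
combine: 4πI² = 2145·420/46189·27/1293292 = 6075/14919047
take √, sign -1: I = -0.00569243
No selection rule forces the value: the integral is nonzero (none).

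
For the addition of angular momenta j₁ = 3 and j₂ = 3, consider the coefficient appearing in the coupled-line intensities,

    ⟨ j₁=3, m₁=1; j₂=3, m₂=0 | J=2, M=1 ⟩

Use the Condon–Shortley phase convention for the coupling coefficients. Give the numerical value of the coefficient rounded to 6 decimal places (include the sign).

+√(1/42) ≈ +0.154303

j₁+j₂−J=4  J+j₁−j₂=2  J−j₁+j₂=2  j₁+j₂+J+1=9
(j₁±m₁, j₂±m₂, J±M) = (4,2,3,3,3,1)
P² = 96/7
sum k=1..2:
  [1] −1/12 = -1/12
  [2] +1/8 = 1/8
S = 1/24
C² = P²·S² = 1/42 ; C = +0.154303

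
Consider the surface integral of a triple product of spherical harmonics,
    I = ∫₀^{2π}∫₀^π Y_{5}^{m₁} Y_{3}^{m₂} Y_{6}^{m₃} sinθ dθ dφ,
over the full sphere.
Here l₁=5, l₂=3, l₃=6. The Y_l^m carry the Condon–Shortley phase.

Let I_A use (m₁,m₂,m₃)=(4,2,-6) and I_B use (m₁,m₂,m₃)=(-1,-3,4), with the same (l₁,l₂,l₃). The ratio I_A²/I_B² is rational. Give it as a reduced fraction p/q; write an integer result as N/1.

33/28

Same 5,3,6: normalisation and zero-m 3j drop out of the ratio.
A: Δ: 2! 8! 4! / 15! → 1/675675; sum: t=1:−1/967680 = -1/967680; 3j²(5 3 6; 4 2 -6) = Δ·Π!·Σ² = 3/91  (sign -1)
B: Δ: 2! 8! 4! / 15! → 1/675675; sum: t=0:+1/69120 = 1/69120; 3j²(5 3 6; -1 -3 4) = Δ·Π!·Σ² = 4/143  (sign +1)
I_A²/I_B² = (3/91)/(4/143) = 33/28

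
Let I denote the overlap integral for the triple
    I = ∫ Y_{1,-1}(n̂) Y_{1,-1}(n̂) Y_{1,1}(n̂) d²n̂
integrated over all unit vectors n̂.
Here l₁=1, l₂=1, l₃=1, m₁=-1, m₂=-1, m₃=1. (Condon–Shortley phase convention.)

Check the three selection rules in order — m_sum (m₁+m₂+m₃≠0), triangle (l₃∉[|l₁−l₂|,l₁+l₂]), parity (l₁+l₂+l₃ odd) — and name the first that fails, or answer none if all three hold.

Σmᵢ = -1  ✗
l₃∈[|l₁−l₂|,l₁+l₂]=[0,2], have l₃=1
Σlᵢ = 3 ⇒ odd

m_sum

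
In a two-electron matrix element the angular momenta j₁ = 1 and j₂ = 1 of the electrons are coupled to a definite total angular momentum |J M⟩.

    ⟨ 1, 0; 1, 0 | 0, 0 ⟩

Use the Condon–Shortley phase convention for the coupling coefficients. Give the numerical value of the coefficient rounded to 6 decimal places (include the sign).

√[1·2!0!0!/3! · 1!1!1!1!0!0!] = √(1/3)
  +(−1)^1/∏(1,1,0,0,0,0)! = -1  (running -1)
⟨..|..⟩ = √(1/3)·(-1) = -0.577350

-0.577350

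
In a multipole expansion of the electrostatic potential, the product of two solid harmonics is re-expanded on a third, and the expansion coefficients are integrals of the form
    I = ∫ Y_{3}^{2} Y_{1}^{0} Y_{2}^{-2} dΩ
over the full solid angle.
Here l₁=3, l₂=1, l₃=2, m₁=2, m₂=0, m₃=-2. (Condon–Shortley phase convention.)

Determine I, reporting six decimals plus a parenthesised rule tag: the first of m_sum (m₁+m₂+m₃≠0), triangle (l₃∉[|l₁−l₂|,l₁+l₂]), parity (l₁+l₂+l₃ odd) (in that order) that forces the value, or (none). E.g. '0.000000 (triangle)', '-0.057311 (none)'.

0.184674 (none)

Checks pass: Σm=0; 6 even; l₃=2∈[2,4].
(2·3+1)(2·1+1)(2·2+1) = 105
Δ: 2! 4! 0! / 7! → 1/105
sum: t=1:−1/4 = -1/4
3j²(3 1 2; 0 0 0) = Δ·Π!·Σ² = 3/35  (sign -1)
sum: t=1:−1/24 = -1/24
3j²(3 1 2; 2 0 -2) = Δ·Π!·Σ² = 1/21  (sign -1)
combine: 4πI² = 105·3/35·1/21 = 3/7
take √, sign +1: I = 0.18467439
No selection rule forces the value: the integral is nonzero (none).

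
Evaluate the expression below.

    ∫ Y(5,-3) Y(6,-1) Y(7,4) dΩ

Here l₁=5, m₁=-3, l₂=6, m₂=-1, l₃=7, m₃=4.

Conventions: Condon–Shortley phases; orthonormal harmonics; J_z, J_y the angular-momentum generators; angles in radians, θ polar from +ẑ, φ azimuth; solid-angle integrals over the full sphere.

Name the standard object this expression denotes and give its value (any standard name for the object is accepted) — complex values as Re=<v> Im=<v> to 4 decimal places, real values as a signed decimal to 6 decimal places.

This is a Gaunt coefficient — the integral of a triple product of spherical harmonics over the sphere.
m-sum 0 ✓  L=18 even ✓  1≤7≤11 ✓
Π(2lᵢ+1) = 11×13×15 = 2145
triangle coeff Δ(5,6,7) = 1/174594420
Σ_t [0,4]: t=0:+1/4147200 t=1:−1/207360 t=2:+1/82944 t=3:−1/207360 t=4:+1/4147200 = 1/345600
(3j)²=420/46189 [(5 6 7; 0 0 0)], sign=-1
Σ_t [2,4]: t=2:+1/2073600 t=3:−1/1036800 t=4:+1/5806080 = -1/3225600
(3j)²=27/4199 [(5 6 7; -3 -1 4)], sign=+1
⇒ 4πI² = 170100/1356277
I = (-1)√(170100/1356277/(4π)) = -0.09990173

Gaunt coefficient, -0.099902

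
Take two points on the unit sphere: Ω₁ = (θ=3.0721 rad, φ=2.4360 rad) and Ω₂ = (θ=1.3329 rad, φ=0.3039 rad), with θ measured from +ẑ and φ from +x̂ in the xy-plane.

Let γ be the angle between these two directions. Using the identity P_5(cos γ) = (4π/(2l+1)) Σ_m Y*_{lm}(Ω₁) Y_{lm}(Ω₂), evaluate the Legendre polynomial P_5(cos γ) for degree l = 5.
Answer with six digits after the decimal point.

Expand P_5 via completeness: Σ_{m} conj(Y_{5,m}) at Ω₁ times Y_{5,m} at Ω₂ —
  [-5]  conj(Y_{5,-5})(Ω₁) = 0.00000 - 0.00000j ; Y_{5,-5}(Ω₂) = 0.02063 - 0.40182j ; Δ = -0.00000 - 0.00000j
  [-4]  conj(Y_{5,-4})(Ω₁) = 0.00003 + 0.00001j ; Y_{5,-4}(Ω₂) = 0.10730 - 0.28927j ; Δ = 0.00001 - 0.00001j
  [-3]  conj(Y_{5,-3})(Ω₁) = 0.00048 + 0.00079j ; Y_{5,-3}(Ω₂) = -0.09726 + 0.12556j ; Δ = -0.00015 - 0.00002j
  [-2]  conj(Y_{5,-2})(Ω₁) = -0.00257 + 0.01598j ; Y_{5,-2}(Ω₂) = -0.25806 + 0.17952j ; Δ = -0.00220 - 0.00459j
  [-1]  conj(Y_{5,-1})(Ω₁) = -0.13316 + 0.11343j ; Y_{5,-1}(Ω₂) = 0.08532 - 0.02676j ; Δ = -0.00833 + 0.01324j
  [+0]  conj(Y_{5,0})(Ω₁) = -0.90201 + 0.00000j ; Y_{5,0}(Ω₂) = 0.31162 + 0.00000j ; Δ = -0.28109 + 0.00000j
  [+1]  conj(Y_{5,1})(Ω₁) = 0.13316 + 0.11343j ; Y_{5,1}(Ω₂) = -0.08532 - 0.02676j ; Δ = -0.00833 - 0.01324j
  [+2]  conj(Y_{5,2})(Ω₁) = -0.00257 - 0.01598j ; Y_{5,2}(Ω₂) = -0.25806 - 0.17952j ; Δ = -0.00220 + 0.00459j
  [+3]  conj(Y_{5,3})(Ω₁) = -0.00048 + 0.00079j ; Y_{5,3}(Ω₂) = 0.09726 + 0.12556j ; Δ = -0.00015 + 0.00002j
  [+4]  conj(Y_{5,4})(Ω₁) = 0.00003 - 0.00001j ; Y_{5,4}(Ω₂) = 0.10730 + 0.28927j ; Δ = 0.00001 + 0.00001j
  [+5]  conj(Y_{5,5})(Ω₁) = -0.00000 - 0.00000j ; Y_{5,5}(Ω₂) = -0.02063 - 0.40182j ; Δ = -0.00000 + 0.00000j
Accumulated sum -0.30243 - 0.00000j; after 4π/(2l+1) scaling, -0.34549 - 0.00000j ⇒ P_5 = -0.345490

-0.345490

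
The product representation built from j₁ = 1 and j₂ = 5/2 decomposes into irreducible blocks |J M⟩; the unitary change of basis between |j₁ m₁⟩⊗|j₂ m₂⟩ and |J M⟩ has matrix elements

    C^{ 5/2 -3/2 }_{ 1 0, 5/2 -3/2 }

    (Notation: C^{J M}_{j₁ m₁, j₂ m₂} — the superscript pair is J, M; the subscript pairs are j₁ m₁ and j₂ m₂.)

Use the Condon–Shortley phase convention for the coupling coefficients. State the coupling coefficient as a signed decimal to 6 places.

+0.507093

j₁+j₂−J=1  J+j₁−j₂=1  J−j₁+j₂=4  j₁+j₂+J+1=7
(j₁±m₁, j₂±m₂, J±M) = (1,1,1,4,1,4)
P² = 576/35
sum k=0..1:
  [0] +1/6 = 1/6
  [1] −1/24 = -1/24
S = 1/8
C² = P²·S² = 9/35 ; C = +0.507093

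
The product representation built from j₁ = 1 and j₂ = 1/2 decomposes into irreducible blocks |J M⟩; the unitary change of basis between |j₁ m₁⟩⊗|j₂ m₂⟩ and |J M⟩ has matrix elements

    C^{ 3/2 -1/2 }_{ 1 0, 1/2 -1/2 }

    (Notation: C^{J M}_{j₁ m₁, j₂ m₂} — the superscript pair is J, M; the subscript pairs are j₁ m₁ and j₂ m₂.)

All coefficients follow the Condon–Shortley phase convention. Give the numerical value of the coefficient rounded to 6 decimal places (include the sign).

+√(2/3) = +0.816497

j₁+j₂−J=0  J+j₁−j₂=2  J−j₁+j₂=1  j₁+j₂+J+1=4
(j₁±m₁, j₂±m₂, J±M) = (1,1,0,1,1,2)
P² = 2/3
sum k=0..0:
  [0] +1/1 = 1
S = 1
C² = P²·S² = 2/3 ; C = +0.816497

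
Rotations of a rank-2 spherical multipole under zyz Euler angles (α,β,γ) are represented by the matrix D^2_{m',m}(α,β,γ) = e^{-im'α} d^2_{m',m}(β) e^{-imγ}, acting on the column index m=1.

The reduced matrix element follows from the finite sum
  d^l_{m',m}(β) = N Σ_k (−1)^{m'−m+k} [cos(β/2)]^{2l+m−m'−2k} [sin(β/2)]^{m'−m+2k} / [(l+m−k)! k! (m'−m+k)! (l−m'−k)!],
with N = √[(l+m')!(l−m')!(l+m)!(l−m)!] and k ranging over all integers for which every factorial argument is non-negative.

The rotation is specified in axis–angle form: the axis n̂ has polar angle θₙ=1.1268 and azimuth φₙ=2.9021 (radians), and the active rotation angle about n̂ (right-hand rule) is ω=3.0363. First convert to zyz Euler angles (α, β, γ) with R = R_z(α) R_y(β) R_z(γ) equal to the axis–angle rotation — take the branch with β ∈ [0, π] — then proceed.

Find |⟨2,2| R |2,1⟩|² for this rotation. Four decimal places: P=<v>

P=0.0212

Axis–angle → zyz. n̂ = (sinθₙcosφₙ, sinθₙsinφₙ, cosθₙ) = (-0.877268, +0.214210, +0.429552), ω = 3.0363.
R = I cosω + sinω [n̂]ₓ + (1−cosω) n̂n̂ᵀ gives
  R = [+0.540474, -0.419944, -0.729064; -0.329654, -0.902944, +0.275719; -0.774090, +0.091320, -0.626454]
β = atan2(√(R₁₃²+R₂₃²), R₃₃) = 2.247792; α = atan2(R₂₃, R₁₃) mod 2π = 2.780035; γ = atan2(R₃₂, −R₃₁) mod 2π = 0.117428
First d^2_{2,1}(β=2.2478), then the phase factors e^{-i(2)α} and e^{-i(1)γ}:
With c≡cos(β/2)=0.432172 and s≡sin(β/2)=0.901791, N=[24·1·6·1]^{1/2}=12.000000
k∈{0} keeps every argument non-negative
  k=0: (−1)^1·12.0000/(6)·0.4322^3·0.9018^1 = -0.145582
d^2_{2,1}(2.2478) = -0.145582
|D^2_{2,1}|² = |d^2_{2,1}(β)|² = (-0.145582)² = 0.021194 (the z-rotation phases have unit modulus)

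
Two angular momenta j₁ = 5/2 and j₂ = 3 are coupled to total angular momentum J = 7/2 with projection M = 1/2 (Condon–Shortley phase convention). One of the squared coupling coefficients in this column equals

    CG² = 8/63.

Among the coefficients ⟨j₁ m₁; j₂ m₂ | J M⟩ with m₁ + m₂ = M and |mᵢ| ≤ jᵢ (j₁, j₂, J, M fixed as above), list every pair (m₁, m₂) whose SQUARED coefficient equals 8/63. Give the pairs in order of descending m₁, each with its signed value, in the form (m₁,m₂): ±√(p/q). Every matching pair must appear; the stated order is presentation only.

Admissible pairs with m₁+m₂ = M = 1/2: (-5/2,3), (-3/2,2), (-1/2,1), (1/2,0), (3/2,-1), (5/2,-2)
  (m₁,m₂)=(5/2,-2): CG² = 16/63, CG = +√(16/63)
  (m₁,m₂)=(3/2,-1): CG² = 8/63, CG = +√(8/63)   ← matches the target
  (m₁,m₂)=(1/2,0): CG² = 4/21, CG = −√(4/21)
  (m₁,m₂)=(-1/2,1): CG² = 1/63, CG = −√(1/63)
  (m₁,m₂)=(-3/2,2): CG² = 20/63, CG = +√(20/63)
  (m₁,m₂)=(-5/2,3): CG² = 2/21, CG = +√(2/21)
Pairs with CG² = 8/63: (3/2,-1): +√(8/63)

(3/2,-1): +√(8/63)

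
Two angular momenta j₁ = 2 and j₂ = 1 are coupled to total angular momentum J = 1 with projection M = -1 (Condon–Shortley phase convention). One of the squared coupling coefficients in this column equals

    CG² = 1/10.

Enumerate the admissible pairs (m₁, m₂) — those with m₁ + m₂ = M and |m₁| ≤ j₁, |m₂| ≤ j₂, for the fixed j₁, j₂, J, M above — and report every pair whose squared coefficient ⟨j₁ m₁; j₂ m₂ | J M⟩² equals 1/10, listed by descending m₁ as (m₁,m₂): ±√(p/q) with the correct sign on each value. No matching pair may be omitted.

Admissible pairs with m₁+m₂ = M = -1: (-2,1), (-1,0), (0,-1)
  (m₁,m₂)=(0,-1): CG² = 1/10, CG = +√(1/10)   ← matches the target
  (m₁,m₂)=(-1,0): CG² = 3/10, CG = −√(3/10)
  (m₁,m₂)=(-2,1): CG² = 3/5, CG = +√(3/5)
Pairs with CG² = 1/10: (0,-1): +√(1/10)

(0,-1): +√(1/10)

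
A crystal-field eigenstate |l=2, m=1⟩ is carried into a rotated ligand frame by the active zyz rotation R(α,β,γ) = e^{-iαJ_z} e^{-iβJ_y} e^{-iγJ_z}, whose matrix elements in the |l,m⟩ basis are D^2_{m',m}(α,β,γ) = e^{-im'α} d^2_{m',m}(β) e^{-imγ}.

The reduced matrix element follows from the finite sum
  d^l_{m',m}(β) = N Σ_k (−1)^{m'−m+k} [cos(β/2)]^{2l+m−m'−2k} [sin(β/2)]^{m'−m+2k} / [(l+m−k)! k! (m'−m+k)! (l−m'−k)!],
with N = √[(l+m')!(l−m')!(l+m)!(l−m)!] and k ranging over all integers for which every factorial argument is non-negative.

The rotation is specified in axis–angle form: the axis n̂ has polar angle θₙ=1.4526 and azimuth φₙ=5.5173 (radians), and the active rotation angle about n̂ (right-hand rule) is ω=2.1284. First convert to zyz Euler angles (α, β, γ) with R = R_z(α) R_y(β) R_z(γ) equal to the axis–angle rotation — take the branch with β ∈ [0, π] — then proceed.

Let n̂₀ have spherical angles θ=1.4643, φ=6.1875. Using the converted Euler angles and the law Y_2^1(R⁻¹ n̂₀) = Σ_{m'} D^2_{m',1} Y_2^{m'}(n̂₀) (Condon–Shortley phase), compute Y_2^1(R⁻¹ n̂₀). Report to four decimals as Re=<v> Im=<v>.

Axis–angle → zyz. n̂ = (sinθₙcosφₙ, sinθₙsinφₙ, cosθₙ) = (+0.715740, -0.688339, +0.117921), ω = 2.1284.
R = I cosω + sinω [n̂]ₓ + (1−cosω) n̂n̂ᵀ gives
  R = [+0.254207, -0.853431, -0.455011; -0.653312, +0.195375, -0.731445; +0.713135, +0.483203, -0.507891]
β = atan2(√(R₁₃²+R₂₃²), R₃₃) = 2.103531; α = atan2(R₂₃, R₁₃) mod 2π = 4.155898; γ = atan2(R₃₂, −R₃₁) mod 2π = 2.546076
Need the full column D^2_{m',1} for m'=−2..2 at α=4.1559, β=2.1035, γ=2.5461.
cos(β/2)=0.496039, sin(β/2)=0.868300
d^2_{-2,1}: single k=3 term ⇒ +0.649465;  D = +0.564434-0.321276i
d^2_{-1,1}: k∈[2..3] ⇒ +0.556535 -0.568434 = -0.011898;  D = +0.000464-0.011889i
d^2_{0,1}: k∈[1..2] ⇒ +0.259593 -0.795429 = -0.535836;  D = +0.443596+0.300570i
d^2_{1,1}: k∈[0..1] ⇒ +0.060543 -0.556535 = -0.495992;  D = -0.453130+0.201698i
d^2_{2,1}: single k=0 term ⇒ -0.211957;  D = +0.029095-0.209950i
Y_2^{m'}(θ=1.4643,φ=6.1875) and Σ D·Y over m':
  (+0.5644-0.3213i)·(+0.3749+0.0726i)  (+0.0005-0.0119i)·(+0.0813+0.0078i)  (+0.4436+0.3006i)·(-0.3047+0.0000i)  (-0.4531+0.2017i)·(-0.0813+0.0078i)  (+0.0291-0.2100i)·(+0.3749-0.0726i)
Y_2^1(R⁻¹ n̂) = +0.130846-0.272765i

Re=0.1308 Im=-0.2728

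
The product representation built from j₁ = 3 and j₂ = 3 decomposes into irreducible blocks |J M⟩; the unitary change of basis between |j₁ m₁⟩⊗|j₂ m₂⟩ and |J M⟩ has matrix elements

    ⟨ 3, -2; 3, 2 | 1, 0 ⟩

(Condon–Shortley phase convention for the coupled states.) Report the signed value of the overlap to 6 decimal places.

+0.377964  (= +√(1/7))

j₁+j₂−J=5  J+j₁−j₂=1  J−j₁+j₂=1  j₁+j₂+J+1=8
(j₁±m₁, j₂±m₂, J±M) = (1,5,5,1,1,1)
P² = 900/7
sum k=4..5:
  [4] +1/24 = 1/24
  [5] −1/120 = -1/120
S = 1/30
C² = P²·S² = 1/7 ; C = +0.377964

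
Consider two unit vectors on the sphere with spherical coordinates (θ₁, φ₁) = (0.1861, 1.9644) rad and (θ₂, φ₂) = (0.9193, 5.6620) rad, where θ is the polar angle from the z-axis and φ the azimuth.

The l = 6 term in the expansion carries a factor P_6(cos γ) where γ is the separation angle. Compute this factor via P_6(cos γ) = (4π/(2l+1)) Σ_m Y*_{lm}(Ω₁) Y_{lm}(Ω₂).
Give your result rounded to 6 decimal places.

0.332067

Term-by-term m-sum for l=6 (normalisation 4π/13 = 0.966644):
  [-6]  conj(Y_{6,-6})(Ω₁) = 0.00001 - 0.00001j ; Y_{6,-6}(Ω₂) = -0.10178 - 0.06749j ; Δ = -0.00000 + 0.00000j
  [-5]  conj(Y_{6,-5})(Ω₁) = -0.00033 - 0.00014j ; Y_{6,-5}(Ω₂) = -0.32240 + 0.01150j ; Δ = 0.00011 + 0.00004j
  [-4]  conj(Y_{6,-4})(Ω₁) = -0.00001 + 0.00402j ; Y_{6,-4}(Ω₂) = -0.34393 + 0.26520j ; Δ = -0.00106 - 0.00139j
  [-3]  conj(Y_{6,-3})(Ω₁) = 0.02859 - 0.01175j ; Y_{6,-3}(Ω₂) = -0.05987 + 0.19863j ; Δ = 0.00062 + 0.00638j
  [-2]  conj(Y_{6,-2})(Ω₁) = -0.11329 - 0.11370j ; Y_{6,-2}(Ω₂) = -0.07685 - 0.22552j ; Δ = -0.01694 + 0.03429j
  [-1]  conj(Y_{6,-1})(Ω₁) = -0.19554 + 0.47087j ; Y_{6,-1}(Ω₂) = -0.25349 - 0.18142j ; Δ = 0.13499 - 0.08389j
  [+0]  conj(Y_{6,0})(Ω₁) = 0.67906 + 0.00000j ; Y_{6,0}(Ω₂) = 0.15916 + 0.00000j ; Δ = 0.10808 + 0.00000j
  [+1]  conj(Y_{6,1})(Ω₁) = 0.19554 + 0.47087j ; Y_{6,1}(Ω₂) = 0.25349 - 0.18142j ; Δ = 0.13499 + 0.08389j
  [+2]  conj(Y_{6,2})(Ω₁) = -0.11329 + 0.11370j ; Y_{6,2}(Ω₂) = -0.07685 + 0.22552j ; Δ = -0.01694 - 0.03429j
  [+3]  conj(Y_{6,3})(Ω₁) = -0.02859 - 0.01175j ; Y_{6,3}(Ω₂) = 0.05987 + 0.19863j ; Δ = 0.00062 - 0.00638j
  [+4]  conj(Y_{6,4})(Ω₁) = -0.00001 - 0.00402j ; Y_{6,4}(Ω₂) = -0.34393 - 0.26520j ; Δ = -0.00106 + 0.00139j
  [+5]  conj(Y_{6,5})(Ω₁) = 0.00033 - 0.00014j ; Y_{6,5}(Ω₂) = 0.32240 + 0.01150j ; Δ = 0.00011 - 0.00004j
  [+6]  conj(Y_{6,6})(Ω₁) = 0.00001 + 0.00001j ; Y_{6,6}(Ω₂) = -0.10178 + 0.06749j ; Δ = -0.00000 - 0.00000j
Accumulated sum 0.34353 - 0.00000j; after 4π/(2l+1) scaling, 0.33207 - 0.00000j ⇒ P_6 = 0.332067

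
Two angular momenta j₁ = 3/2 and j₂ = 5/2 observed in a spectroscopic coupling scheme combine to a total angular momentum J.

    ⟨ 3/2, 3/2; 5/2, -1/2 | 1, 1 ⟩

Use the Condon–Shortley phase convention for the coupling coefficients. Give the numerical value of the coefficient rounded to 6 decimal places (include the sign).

j₁+j₂−J=3  J+j₁−j₂=0  J−j₁+j₂=2  j₁+j₂+J+1=6
(j₁±m₁, j₂±m₂, J±M) = (3,0,2,3,2,0)
P² = 36/5
sum k=0..0:
  [0] +1/12 = 1/12
S = 1/12
C² = P²·S² = 1/20 ; C = +0.223607

+0.223607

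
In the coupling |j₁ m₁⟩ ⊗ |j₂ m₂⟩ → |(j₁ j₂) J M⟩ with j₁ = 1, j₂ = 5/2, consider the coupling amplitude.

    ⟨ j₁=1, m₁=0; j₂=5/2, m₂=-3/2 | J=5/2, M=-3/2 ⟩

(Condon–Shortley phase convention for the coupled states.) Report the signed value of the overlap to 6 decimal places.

triangle: 1!*1!*4!/7! = 24/5040
(j±m)!: 1!*1!*1!*4!*1!*4! = 576
prefactor² = (2J+1)*Δ*N² = 576/35
  k=0: +1/(0!*1!*1!*1!*0!*3!) = 1/6
  k=1: −1/(1!*0!*0!*0!*1!*4!) = -1/24
Σ = 1/8  ⇒  CG² = 576/35*(1/8)² = 9/35
CG = +√(9/35) = +0.507093

+√(9/35) ≈ +0.507093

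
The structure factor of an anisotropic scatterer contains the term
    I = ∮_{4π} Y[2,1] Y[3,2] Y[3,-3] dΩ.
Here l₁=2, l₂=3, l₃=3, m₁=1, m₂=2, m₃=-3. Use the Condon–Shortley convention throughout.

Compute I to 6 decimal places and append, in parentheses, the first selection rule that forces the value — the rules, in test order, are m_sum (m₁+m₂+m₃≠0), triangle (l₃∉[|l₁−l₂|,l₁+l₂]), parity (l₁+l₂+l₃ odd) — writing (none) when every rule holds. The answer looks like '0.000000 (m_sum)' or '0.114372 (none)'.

-0.210261 (none)

Checks pass: Σm=0; 8 even; l₃=3∈[1,5].
(2·2+1)(2·3+1)(2·3+1) = 245
Δ: 2! 2! 4! / 9! → 1/3780
sum: t=0:+1/24 t=1:−1/4 t=2:+1/24 = -1/6
3j²(2 3 3; 0 0 0) = Δ·Π!·Σ² = 4/105  (sign +1)
sum: t=1:−1/48 = -1/48
3j²(2 3 3; 1 2 -3) = Δ·Π!·Σ² = 5/84  (sign -1)
combine: 4πI² = 245·4/105·5/84 = 5/9
take √, sign -1: I = -0.21026104
No selection rule forces the value: the integral is nonzero (none).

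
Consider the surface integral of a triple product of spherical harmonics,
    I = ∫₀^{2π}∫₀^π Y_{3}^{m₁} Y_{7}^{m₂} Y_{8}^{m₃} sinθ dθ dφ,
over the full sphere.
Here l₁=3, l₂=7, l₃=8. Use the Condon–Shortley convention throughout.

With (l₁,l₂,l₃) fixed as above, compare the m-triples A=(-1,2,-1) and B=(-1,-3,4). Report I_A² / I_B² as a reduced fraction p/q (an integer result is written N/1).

7406/68651

l's match ⇒ only the (l;m) 3-j factors differ between A and B.
A: triangle coeff Δ(3,7,8) = 1/5290740; Σ_t [0,2]: t=0:+1/104509440 t=1:−1/5806080 t=2:+1/4838400 = 23/522547200; (3j)²=529/377910 [(3 7 8; -1 2 -1)], sign=-1
B: triangle coeff Δ(3,7,8) = 1/5290740; Σ_t [0,2]: t=0:+1/46448640 t=1:−1/13063680 t=2:+1/58060800 = -79/2090188800; (3j)²=68651/5290740 [(3 7 8; -1 -3 4)], sign=-1
I_A²/I_B² = (529/377910)/(68651/5290740) = 7406/68651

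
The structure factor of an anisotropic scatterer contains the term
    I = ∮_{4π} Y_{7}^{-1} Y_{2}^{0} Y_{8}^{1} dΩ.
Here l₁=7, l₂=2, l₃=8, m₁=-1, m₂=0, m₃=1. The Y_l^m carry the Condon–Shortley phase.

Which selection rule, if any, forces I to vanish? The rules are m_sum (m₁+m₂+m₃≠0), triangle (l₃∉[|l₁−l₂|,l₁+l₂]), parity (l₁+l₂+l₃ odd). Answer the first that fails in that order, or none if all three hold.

Σmᵢ = 0  ✓
l₃∈[|l₁−l₂|,l₁+l₂]=[5,9], have l₃=8  ✓
Σlᵢ = 17 ⇒ odd  ✗

parity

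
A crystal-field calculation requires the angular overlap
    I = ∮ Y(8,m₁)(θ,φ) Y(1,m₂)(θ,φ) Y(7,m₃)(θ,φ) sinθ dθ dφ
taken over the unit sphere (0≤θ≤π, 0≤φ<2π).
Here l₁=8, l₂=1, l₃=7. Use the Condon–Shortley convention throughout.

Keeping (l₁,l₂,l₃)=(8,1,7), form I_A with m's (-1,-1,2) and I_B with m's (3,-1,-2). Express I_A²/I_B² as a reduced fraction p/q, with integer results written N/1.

21/55

l's match ⇒ only the (l;m) 3-j factors differ between A and B.
A: triangle coeff Δ(8,1,7) = 1/2040; Σ_t [0,0]: t=0:+1/87091200 = 1/87091200; (3j)²=7/680 [(8 1 7; -1 -1 2)], sign=-1
B: triangle coeff Δ(8,1,7) = 1/2040; Σ_t [0,0]: t=0:+1/87091200 = 1/87091200; (3j)²=11/408 [(8 1 7; 3 -1 -2)], sign=-1
I_A²/I_B² = (7/680)/(11/408) = 21/55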